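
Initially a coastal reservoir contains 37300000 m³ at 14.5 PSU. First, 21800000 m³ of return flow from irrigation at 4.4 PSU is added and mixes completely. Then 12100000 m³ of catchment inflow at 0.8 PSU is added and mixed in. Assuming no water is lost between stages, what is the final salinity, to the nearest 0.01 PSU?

Conserving salt mass:
Initial salt = 37,300,000×14.5 = 540,850,000
After stage 1: salt = 540,850,000 + 21,800,000×4.4 = 636,770,000; volume = 59,100,000 m³; S = 10.774 PSU
After stage 2: salt = 636,770,000 + 12,100,000×0.8 = 646,450,000; volume = 71,200,000 m³
S = 646,450,000 / 71,200,000 = 9.0794 PSU

9.08 PSU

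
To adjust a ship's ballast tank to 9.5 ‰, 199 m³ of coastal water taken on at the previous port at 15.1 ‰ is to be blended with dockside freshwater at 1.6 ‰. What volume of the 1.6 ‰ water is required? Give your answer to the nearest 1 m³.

Salt balance: 199×15.1 + V×1.6 = (199+V)×9.5
3,004.9 + 1.6V = 1,890.5 + 9.5V
1,114.4 = 7.9V
V = 141.06 m³

141 m³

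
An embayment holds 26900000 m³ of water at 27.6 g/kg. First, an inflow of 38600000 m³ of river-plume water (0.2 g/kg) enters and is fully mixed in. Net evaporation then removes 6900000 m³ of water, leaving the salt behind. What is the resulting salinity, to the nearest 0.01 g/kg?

After mixing: salt = 26,900,000×27.6 + 38,600,000×0.2 = 750,160,000; volume = 65,500,000 m³
After evaporation: salt unchanged = 750,160,000; volume = 65,500,000 − 6,900,000 = 58,600,000 m³
S = 750,160,000 / 58,600,000 = 12.8014 g/kg

12.80 g/kg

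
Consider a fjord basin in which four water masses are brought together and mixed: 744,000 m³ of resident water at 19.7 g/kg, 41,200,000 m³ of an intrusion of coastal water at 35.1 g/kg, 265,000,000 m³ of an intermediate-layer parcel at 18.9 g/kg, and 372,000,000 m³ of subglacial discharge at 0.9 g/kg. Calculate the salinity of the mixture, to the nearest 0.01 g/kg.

By conservation of dissolved salt,
salt = 744,000×19.7 + 41,200,000×35.1 + 265,000,000×18.9 + 372,000,000×0.9 = 14,656,800 + 1,446,120,000 + 5,008,500,000 + 334,800,000 = 6,804,076,800
volume = 744,000 + 41,200,000 + 265,000,000 + 372,000,000 = 678,944,000 m³
S = 6,804,076,800 / 678,944,000 = 10.0216 g/kg

10.02 g/kg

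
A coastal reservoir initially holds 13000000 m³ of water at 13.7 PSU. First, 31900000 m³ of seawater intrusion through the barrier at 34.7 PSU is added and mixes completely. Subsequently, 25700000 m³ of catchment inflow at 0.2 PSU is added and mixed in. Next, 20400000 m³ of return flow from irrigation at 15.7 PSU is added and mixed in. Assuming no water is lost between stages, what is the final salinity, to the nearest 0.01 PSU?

Weighted by volume,
Initial salt = 13,000,000×13.7 = 178,100,000
After stage 1: salt = 178,100,000 + 31,900,000×34.7 = 1,285,030,000; volume = 44,900,000 m³; S = 28.62 PSU
After stage 2: salt = 1,285,030,000 + 25,700,000×0.2 = 1,290,170,000; volume = 70,600,000 m³; S = 18.274 PSU
After stage 3: salt = 1,290,170,000 + 20,400,000×15.7 = 1,610,450,000; volume = 91,000,000 m³
S = 1,610,450,000 / 91,000,000 = 17.6973 PSU

17.70 PSU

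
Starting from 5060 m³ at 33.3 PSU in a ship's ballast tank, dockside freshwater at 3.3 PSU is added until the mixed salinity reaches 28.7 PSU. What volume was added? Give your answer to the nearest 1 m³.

916 m³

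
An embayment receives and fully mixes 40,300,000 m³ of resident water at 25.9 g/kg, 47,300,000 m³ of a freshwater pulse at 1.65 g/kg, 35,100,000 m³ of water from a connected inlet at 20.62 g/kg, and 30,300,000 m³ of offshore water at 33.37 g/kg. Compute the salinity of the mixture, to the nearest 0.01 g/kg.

Mass of salt is conserved:
salt = 40,300,000×25.9 + 47,300,000×1.65 + 35,100,000×20.62 + 30,300,000×33.37 = 1,043,770,000 + 78,045,000 + 723,762,000 + 1,011,111,000 = 2,856,688,000
volume = 40,300,000 + 47,300,000 + 35,100,000 + 30,300,000 = 153,000,000 m³
S = 2,856,688,000 / 153,000,000 = 18.6712 g/kg

18.67 g/kg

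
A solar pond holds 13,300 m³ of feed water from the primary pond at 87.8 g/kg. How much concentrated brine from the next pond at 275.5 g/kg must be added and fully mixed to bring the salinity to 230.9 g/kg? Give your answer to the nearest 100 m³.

42700 m³

Salt balance: 13,300×87.8 + V×275.5 = (13,300+V)×230.9
1,167,740 + 275.5V = 3,070,970 + 230.9V
1,903,230 = 44.6V
V = 42,673.32 m³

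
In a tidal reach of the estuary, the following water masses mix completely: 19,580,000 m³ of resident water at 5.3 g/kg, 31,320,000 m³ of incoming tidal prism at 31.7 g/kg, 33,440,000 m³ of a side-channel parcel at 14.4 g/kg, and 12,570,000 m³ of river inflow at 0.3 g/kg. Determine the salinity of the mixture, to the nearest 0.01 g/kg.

16.32 g/kg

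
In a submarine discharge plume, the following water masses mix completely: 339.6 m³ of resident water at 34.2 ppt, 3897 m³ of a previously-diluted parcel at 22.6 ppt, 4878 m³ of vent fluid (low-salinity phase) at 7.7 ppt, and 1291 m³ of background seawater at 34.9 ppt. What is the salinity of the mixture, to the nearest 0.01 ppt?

Total salt / total volume:
salt = 339.6×34.2 + 3,897×22.6 + 4,878×7.7 + 1,291×34.9 = 11,614.32 + 88,072.2 + 37,560.6 + 45,055.9 = 182,303.02
volume = 339.6 + 3,897 + 4,878 + 1,291 = 10,405.6 m³
S = 182,303.02 / 10,405.6 = 17.5197 ppt

17.52 ppt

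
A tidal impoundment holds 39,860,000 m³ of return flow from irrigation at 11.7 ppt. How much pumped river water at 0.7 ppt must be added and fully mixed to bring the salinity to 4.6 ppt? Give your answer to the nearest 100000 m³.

72600000 m³

Salt balance: 39,860,000×11.7 + V×0.7 = (39,860,000+V)×4.6
466,362,000 + 0.7V = 183,356,000 + 4.6V
283,006,000 = 3.9V
V = 72,565,641.03 m³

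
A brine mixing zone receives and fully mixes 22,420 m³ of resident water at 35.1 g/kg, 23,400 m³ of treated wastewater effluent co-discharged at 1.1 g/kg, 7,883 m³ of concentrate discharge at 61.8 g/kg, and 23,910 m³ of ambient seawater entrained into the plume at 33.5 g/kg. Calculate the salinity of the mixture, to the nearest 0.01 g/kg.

Total salt / total volume:
salt = 22,420×35.1 + 23,400×1.1 + 7,883×61.8 + 23,910×33.5 = 786,942 + 25,740 + 487,169.4 + 800,985 = 2,100,836.4
volume = 22,420 + 23,400 + 7,883 + 23,910 = 77,613 m³
S = 2,100,836.4 / 77,613 = 27.0681 g/kg

27.07 g/kg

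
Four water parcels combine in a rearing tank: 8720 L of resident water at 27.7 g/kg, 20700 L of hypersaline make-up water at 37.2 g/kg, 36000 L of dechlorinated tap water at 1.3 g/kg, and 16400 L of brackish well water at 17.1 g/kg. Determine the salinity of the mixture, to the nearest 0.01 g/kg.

16.36 g/kg

Conserving salt mass:
salt = 8,720×27.7 + 20,700×37.2 + 36,000×1.3 + 16,400×17.1 = 241,544 + 770,040 + 46,800 + 280,440 = 1,338,824
volume = 8,720 + 20,700 + 36,000 + 16,400 = 81,820 L
S = 1,338,824 / 81,820 = 16.363 g/kg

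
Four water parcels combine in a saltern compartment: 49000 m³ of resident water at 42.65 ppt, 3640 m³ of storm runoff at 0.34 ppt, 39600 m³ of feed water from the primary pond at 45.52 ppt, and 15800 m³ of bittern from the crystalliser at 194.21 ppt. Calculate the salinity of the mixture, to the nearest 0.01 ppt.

64.44 ppt

Conserving salt mass:
salt = 49,000×42.65 + 3,640×0.34 + 39,600×45.52 + 15,800×194.21 = 2,089,850 + 1,237.6 + 1,802,592 + 3,068,518 = 6,962,197.6
volume = 49,000 + 3,640 + 39,600 + 15,800 = 108,040 m³
S = 6,962,197.6 / 108,040 = 64.4409 ppt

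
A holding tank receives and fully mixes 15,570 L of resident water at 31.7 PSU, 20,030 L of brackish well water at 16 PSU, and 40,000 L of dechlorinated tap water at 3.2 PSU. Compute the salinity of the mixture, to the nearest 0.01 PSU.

12.46 PSU

Salt balance:
salt = 15,570×31.7 + 20,030×16 + 40,000×3.2 = 493,569 + 320,480 + 128,000 = 942,049
volume = 15,570 + 20,030 + 40,000 = 75,600 L
S = 942,049 / 75,600 = 12.461 PSU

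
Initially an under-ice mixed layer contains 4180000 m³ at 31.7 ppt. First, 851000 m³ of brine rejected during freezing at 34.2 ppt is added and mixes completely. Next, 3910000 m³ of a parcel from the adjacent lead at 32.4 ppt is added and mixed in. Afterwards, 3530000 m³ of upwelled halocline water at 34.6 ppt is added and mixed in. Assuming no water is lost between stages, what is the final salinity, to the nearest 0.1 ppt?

32.9 ppt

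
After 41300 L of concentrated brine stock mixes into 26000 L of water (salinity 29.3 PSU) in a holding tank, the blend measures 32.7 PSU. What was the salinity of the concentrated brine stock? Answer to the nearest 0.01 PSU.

Salt balance: 26,000×29.3 + 41,300×S = 67,300×32.7
761,800 + 41,300·S = 2,200,710
S = (2,200,710 − 761,800) / 41,300 = 34.8404 PSU

34.84 PSU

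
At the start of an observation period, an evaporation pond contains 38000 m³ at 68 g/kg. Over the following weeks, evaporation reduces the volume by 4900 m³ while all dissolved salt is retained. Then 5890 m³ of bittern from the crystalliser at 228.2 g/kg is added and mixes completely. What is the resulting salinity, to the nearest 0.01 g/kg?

After evaporation: salt = 38,000×68 = 2,584,000; volume = 38,000 − 4,900 = 33,100 m³
After mixing: salt = 2,584,000 + 5,890×228.2 = 3,928,098; volume = 33,100 + 5,890 = 38,990 m³
S = 3,928,098 / 38,990 = 100.7463 g/kg

100.75 g/kg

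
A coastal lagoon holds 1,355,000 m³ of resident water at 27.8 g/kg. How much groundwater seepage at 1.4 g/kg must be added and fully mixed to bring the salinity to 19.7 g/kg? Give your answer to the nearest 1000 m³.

Salt balance: 1,355,000×27.8 + V×1.4 = (1,355,000+V)×19.7
37,669,000 + 1.4V = 26,693,500 + 19.7V
10,975,500 = 18.3V
V = 599,754.1 m³

600000 m³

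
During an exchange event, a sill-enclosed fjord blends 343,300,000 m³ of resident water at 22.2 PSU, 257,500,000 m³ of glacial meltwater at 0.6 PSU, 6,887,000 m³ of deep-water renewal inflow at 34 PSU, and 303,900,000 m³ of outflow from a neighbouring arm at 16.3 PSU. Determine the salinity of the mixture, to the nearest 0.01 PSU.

By conservation of dissolved salt,
salt = 343,300,000×22.2 + 257,500,000×0.6 + 6,887,000×34 + 303,900,000×16.3 = 7,621,260,000 + 154,500,000 + 234,158,000 + 4,953,570,000 = 12,963,488,000
volume = 343,300,000 + 257,500,000 + 6,887,000 + 303,900,000 = 911,587,000 m³
S = 12,963,488,000 / 911,587,000 = 14.2208 PSU

14.22 PSU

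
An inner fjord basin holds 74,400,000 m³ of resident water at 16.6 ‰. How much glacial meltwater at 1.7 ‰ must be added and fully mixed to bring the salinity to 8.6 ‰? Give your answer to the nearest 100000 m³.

86300000 m³

Salt balance: 74,400,000×16.6 + V×1.7 = (74,400,000+V)×8.6
1,235,040,000 + 1.7V = 639,840,000 + 8.6V
595,200,000 = 6.9V
V = 86,260,869.57 m³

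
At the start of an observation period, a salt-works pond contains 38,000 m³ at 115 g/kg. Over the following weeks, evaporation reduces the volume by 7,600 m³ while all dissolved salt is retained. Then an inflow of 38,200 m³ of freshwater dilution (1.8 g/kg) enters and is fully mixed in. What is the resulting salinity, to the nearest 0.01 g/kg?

After evaporation: salt = 38,000×115 = 4,370,000; volume = 38,000 − 7,600 = 30,400 m³
After mixing: salt = 4,370,000 + 38,200×1.8 = 4,438,760; volume = 30,400 + 38,200 = 68,600 m³
S = 4,438,760 / 68,600 = 64.705 g/kg

64.70 g/kg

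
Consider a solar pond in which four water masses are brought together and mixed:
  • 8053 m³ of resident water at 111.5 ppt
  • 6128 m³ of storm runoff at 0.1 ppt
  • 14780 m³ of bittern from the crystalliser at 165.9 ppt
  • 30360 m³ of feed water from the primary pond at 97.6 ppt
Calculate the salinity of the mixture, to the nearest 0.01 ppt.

Weighted by volume,
salt = 8,053×111.5 + 6,128×0.1 + 14,780×165.9 + 30,360×97.6 = 897,909.5 + 612.8 + 2,452,002 + 2,963,136 = 6,313,660.3
volume = 8,053 + 6,128 + 14,780 + 30,360 = 59,321 m³
S = 6,313,660.3 / 59,321 = 106.4321 ppt

106.43 ppt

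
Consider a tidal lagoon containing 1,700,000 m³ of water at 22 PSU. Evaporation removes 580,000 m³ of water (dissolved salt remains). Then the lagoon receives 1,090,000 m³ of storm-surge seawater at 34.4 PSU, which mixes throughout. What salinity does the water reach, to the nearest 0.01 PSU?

33.89 PSU

After evaporation: salt = 1,700,000×22 = 37,400,000; volume = 1,700,000 − 580,000 = 1,120,000 m³
After mixing: salt = 37,400,000 + 1,090,000×34.4 = 74,896,000; volume = 1,120,000 + 1,090,000 = 2,210,000 m³
S = 74,896,000 / 2,210,000 = 33.8896 PSU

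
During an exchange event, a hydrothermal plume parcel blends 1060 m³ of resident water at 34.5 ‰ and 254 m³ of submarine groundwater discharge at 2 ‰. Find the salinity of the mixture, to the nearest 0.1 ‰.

28.2 ‰

Conserving salt mass:
salt = 1,060×34.5 + 254×2 = 36,570 + 508 = 37,078
volume = 1,060 + 254 = 1,314 m³
S = 37,078 / 1,314 = 28.218 ‰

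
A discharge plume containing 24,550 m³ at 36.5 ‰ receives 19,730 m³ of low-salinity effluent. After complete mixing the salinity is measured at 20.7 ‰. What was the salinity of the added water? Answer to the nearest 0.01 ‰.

1.04 ‰

Salt balance: 24,550×36.5 + 19,730×S = 44,280×20.7
896,075 + 19,730·S = 916,596
S = (916,596 − 896,075) / 19,730 = 1.0401 ‰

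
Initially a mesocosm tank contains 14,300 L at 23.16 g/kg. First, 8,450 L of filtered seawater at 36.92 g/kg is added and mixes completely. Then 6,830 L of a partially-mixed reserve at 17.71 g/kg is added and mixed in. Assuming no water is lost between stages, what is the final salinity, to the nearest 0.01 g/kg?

Mass of salt is conserved:
Initial salt = 14,300×23.16 = 331,188
After stage 1: salt = 331,188 + 8,450×36.92 = 643,162; volume = 22,750 L; S = 28.271 g/kg
After stage 2: salt = 643,162 + 6,830×17.71 = 764,121.3; volume = 29,580 L
S = 764,121.3 / 29,580 = 25.8324 g/kg

25.83 g/kg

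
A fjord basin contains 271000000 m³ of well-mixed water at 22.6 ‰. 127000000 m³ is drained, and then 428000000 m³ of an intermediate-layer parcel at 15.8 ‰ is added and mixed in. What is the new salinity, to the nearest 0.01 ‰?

Remaining after removal: 144,000,000 m³ at 22.6 ‰ (salt = 3,254,400,000)
After addition: salt = 3,254,400,000 + 428,000,000×15.8 = 10,016,800,000; volume = 572,000,000 m³
S = 10,016,800,000 / 572,000,000 = 17.5119 ‰

17.51 ‰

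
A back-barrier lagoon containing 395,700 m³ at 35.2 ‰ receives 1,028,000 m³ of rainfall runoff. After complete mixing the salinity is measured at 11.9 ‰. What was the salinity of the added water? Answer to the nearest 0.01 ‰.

2.93 ‰

Salt balance: 395,700×35.2 + 1,028,000×S = 1,423,700×11.9
13,928,640 + 1,028,000·S = 16,942,030
S = (16,942,030 − 13,928,640) / 1,028,000 = 2.9313 ‰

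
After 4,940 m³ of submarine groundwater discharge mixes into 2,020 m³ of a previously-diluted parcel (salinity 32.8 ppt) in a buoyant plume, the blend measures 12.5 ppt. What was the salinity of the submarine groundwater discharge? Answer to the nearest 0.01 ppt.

4.20 ppt

Salt balance: 2,020×32.8 + 4,940×S = 6,960×12.5
66,256 + 4,940·S = 87,000
S = (87,000 − 66,256) / 4,940 = 4.1992 ppt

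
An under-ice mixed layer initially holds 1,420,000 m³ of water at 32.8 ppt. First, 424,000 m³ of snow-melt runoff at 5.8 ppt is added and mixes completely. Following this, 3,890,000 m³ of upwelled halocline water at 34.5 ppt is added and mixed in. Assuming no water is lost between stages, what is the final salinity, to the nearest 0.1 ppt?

Mass of salt is conserved:
Initial salt = 1,420,000×32.8 = 46,576,000
After stage 1: salt = 46,576,000 + 424,000×5.8 = 49,035,200; volume = 1,844,000 m³; S = 26.592 ppt
After stage 2: salt = 49,035,200 + 3,890,000×34.5 = 183,240,200; volume = 5,734,000 m³
S = 183,240,200 / 5,734,000 = 31.9568 ppt

32.0 ppt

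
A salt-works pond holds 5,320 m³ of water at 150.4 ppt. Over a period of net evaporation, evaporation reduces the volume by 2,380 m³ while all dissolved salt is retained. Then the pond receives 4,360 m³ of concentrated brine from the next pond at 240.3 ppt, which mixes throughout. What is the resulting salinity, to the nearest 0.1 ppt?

253.1 ppt

After evaporation: salt = 5,320×150.4 = 800,128; volume = 5,320 − 2,380 = 2,940 m³
After mixing: salt = 800,128 + 4,360×240.3 = 1,847,836; volume = 2,940 + 4,360 = 7,300 m³
S = 1,847,836 / 7,300 = 253.1282 ppt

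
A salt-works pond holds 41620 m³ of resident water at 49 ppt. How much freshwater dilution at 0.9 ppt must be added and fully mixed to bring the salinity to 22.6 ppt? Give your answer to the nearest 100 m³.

Salt balance: 41,620×49 + V×0.9 = (41,620+V)×22.6
2,039,380 + 0.9V = 940,612 + 22.6V
1,098,768 = 21.7V
V = 50,634.47 m³

50600 m³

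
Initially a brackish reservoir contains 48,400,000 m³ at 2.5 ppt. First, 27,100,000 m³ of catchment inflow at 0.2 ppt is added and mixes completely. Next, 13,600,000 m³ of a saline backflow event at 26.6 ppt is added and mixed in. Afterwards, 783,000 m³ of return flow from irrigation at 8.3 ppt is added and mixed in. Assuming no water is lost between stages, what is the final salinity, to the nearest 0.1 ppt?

5.5 ppt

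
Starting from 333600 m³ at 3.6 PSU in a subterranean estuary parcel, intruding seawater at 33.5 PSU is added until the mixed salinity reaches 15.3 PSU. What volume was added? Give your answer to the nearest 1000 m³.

Salt balance: 333,600×3.6 + V×33.5 = (333,600+V)×15.3
1,200,960 + 33.5V = 5,104,080 + 15.3V
3,903,120 = 18.2V
V = 214,457.14 m³

214000 m³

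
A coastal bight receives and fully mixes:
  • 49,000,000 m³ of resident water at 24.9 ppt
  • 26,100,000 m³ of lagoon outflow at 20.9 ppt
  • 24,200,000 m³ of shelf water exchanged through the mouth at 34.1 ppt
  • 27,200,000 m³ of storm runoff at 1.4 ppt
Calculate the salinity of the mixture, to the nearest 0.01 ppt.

20.78 ppt

Salt balance:
salt = 49,000,000×24.9 + 26,100,000×20.9 + 24,200,000×34.1 + 27,200,000×1.4 = 1,220,100,000 + 545,490,000 + 825,220,000 + 38,080,000 = 2,628,890,000
volume = 49,000,000 + 26,100,000 + 24,200,000 + 27,200,000 = 126,500,000 m³
S = 2,628,890,000 / 126,500,000 = 20.7817 ppt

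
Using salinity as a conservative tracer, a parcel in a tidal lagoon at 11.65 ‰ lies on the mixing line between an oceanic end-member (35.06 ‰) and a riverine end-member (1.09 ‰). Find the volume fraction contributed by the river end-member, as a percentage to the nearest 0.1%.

Let f be the freshwater fraction. Salt balance per unit volume:
f×1.09 + (1−f)×35.06 = 11.65
f = (35.06 − 11.65) / (35.06 − 1.09) = 23.41/33.97 = 0.6891

68.9%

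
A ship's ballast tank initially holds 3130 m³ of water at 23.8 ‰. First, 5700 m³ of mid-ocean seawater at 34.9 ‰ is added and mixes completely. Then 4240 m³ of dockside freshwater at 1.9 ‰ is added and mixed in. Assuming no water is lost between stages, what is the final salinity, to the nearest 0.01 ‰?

21.54 ‰

By conservation of dissolved salt,
Initial salt = 3,130×23.8 = 74,494
After stage 1: salt = 74,494 + 5,700×34.9 = 273,424; volume = 8,830 m³; S = 30.965 ‰
After stage 2: salt = 273,424 + 4,240×1.9 = 281,480; volume = 13,070 m³
S = 281,480 / 13,070 = 21.5363 ‰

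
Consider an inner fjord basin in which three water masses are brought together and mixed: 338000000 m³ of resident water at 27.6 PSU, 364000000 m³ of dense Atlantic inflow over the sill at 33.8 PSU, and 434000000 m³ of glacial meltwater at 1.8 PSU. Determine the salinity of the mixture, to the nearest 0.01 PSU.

Conserving salt mass:
salt = 338,000,000×27.6 + 364,000,000×33.8 + 434,000,000×1.8 = 9,328,800,000 + 12,303,200,000 + 781,200,000 = 22,413,200,000
volume = 338,000,000 + 364,000,000 + 434,000,000 = 1,136,000,000 m³
S = 22,413,200,000 / 1,136,000,000 = 19.7299 PSU

19.73 PSU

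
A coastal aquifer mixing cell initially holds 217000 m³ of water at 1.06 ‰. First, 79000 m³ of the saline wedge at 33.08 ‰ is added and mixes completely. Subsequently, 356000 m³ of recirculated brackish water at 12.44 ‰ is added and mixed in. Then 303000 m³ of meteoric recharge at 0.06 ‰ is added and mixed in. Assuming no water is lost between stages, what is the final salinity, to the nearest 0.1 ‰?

Salt balance:
Initial salt = 217,000×1.06 = 230,020
After stage 1: salt = 230,020 + 79,000×33.08 = 2,843,340; volume = 296,000 m³; S = 9.606 ‰
After stage 2: salt = 2,843,340 + 356,000×12.44 = 7,271,980; volume = 652,000 m³; S = 11.153 ‰
After stage 3: salt = 7,271,980 + 303,000×0.06 = 7,290,160; volume = 955,000 m³
S = 7,290,160 / 955,000 = 7.6337 ‰

7.6 ‰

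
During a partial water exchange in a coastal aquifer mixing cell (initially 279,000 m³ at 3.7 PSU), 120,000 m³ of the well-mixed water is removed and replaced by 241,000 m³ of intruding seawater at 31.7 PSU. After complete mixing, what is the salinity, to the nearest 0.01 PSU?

Remaining after removal: 159,000 m³ at 3.7 PSU (salt = 588,300)
After addition: salt = 588,300 + 241,000×31.7 = 8,228,000; volume = 400,000 m³
S = 8,228,000 / 400,000 = 20.57 PSU

20.57 PSU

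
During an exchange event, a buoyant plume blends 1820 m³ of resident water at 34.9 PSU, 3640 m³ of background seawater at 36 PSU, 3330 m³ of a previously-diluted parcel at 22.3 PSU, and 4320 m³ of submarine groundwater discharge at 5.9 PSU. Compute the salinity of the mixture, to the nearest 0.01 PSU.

22.45 PSU

By conservation of dissolved salt,
salt = 1,820×34.9 + 3,640×36 + 3,330×22.3 + 4,320×5.9 = 63,518 + 131,040 + 74,259 + 25,488 = 294,305
volume = 1,820 + 3,640 + 3,330 + 4,320 = 13,110 m³
S = 294,305 / 13,110 = 22.4489 PSU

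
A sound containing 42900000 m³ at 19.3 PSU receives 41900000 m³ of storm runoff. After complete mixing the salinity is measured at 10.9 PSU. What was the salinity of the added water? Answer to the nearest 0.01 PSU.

2.30 PSU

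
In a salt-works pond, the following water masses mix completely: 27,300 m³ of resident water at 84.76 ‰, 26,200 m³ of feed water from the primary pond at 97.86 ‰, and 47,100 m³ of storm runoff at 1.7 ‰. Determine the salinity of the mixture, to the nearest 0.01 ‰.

49.28 ‰

Conserving salt mass:
salt = 27,300×84.76 + 26,200×97.86 + 47,100×1.7 = 2,313,948 + 2,563,932 + 80,070 = 4,957,950
volume = 27,300 + 26,200 + 47,100 = 100,600 m³
S = 4,957,950 / 100,600 = 49.2838 ‰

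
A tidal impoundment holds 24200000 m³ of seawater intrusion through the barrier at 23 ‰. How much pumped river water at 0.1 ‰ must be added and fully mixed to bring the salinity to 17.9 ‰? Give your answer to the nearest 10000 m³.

6930000 m³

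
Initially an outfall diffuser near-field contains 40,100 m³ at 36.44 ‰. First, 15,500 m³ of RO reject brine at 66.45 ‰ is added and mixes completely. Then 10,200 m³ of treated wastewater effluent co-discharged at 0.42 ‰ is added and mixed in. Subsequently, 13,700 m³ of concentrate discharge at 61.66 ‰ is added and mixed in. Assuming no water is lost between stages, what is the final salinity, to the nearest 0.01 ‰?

42.02 ‰

Conserving salt mass:
Initial salt = 40,100×36.44 = 1,461,244
After stage 1: salt = 1,461,244 + 15,500×66.45 = 2,491,219; volume = 55,600 m³; S = 44.806 ‰
After stage 2: salt = 2,491,219 + 10,200×0.42 = 2,495,503; volume = 65,800 m³; S = 37.926 ‰
After stage 3: salt = 2,495,503 + 13,700×61.66 = 3,340,245; volume = 79,500 m³
S = 3,340,245 / 79,500 = 42.0157 ‰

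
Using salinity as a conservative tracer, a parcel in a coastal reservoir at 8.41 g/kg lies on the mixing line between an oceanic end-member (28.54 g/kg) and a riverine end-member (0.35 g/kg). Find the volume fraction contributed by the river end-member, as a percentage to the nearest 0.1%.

Let f be the freshwater fraction. Salt balance per unit volume:
f×0.35 + (1−f)×28.54 = 8.41
f = (28.54 − 8.41) / (28.54 − 0.35) = 20.13/28.19 = 0.7141

71.4%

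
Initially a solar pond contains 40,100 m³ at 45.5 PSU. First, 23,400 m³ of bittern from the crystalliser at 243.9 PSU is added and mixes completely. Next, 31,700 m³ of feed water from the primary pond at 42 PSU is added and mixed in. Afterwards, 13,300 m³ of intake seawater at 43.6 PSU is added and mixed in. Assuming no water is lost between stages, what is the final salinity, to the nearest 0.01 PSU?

Total salt / total volume:
Initial salt = 40,100×45.5 = 1,824,550
After stage 1: salt = 1,824,550 + 23,400×243.9 = 7,531,810; volume = 63,500 m³; S = 118.611 PSU
After stage 2: salt = 7,531,810 + 31,700×42 = 8,863,210; volume = 95,200 m³; S = 93.101 PSU
After stage 3: salt = 8,863,210 + 13,300×43.6 = 9,443,090; volume = 108,500 m³
S = 9,443,090 / 108,500 = 87.0331 PSU

87.03 PSU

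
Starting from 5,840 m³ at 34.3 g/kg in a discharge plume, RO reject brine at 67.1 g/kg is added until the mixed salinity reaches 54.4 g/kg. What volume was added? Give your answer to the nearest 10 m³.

9240 m³

Salt balance: 5,840×34.3 + V×67.1 = (5,840+V)×54.4
200,312 + 67.1V = 317,696 + 54.4V
117,384 = 12.7V
V = 9,242.83 m³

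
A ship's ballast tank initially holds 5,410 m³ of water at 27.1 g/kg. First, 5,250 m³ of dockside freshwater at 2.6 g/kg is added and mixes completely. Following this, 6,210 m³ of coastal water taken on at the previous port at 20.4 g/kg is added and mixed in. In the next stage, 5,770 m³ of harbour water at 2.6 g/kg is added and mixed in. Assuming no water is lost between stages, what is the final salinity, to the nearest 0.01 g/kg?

Conserving salt mass:
Initial salt = 5,410×27.1 = 146,611
After stage 1: salt = 146,611 + 5,250×2.6 = 160,261; volume = 10,660 m³; S = 15.034 g/kg
After stage 2: salt = 160,261 + 6,210×20.4 = 286,945; volume = 16,870 m³; S = 17.009 g/kg
After stage 3: salt = 286,945 + 5,770×2.6 = 301,947; volume = 22,640 m³
S = 301,947 / 22,640 = 13.3369 g/kg

13.34 g/kg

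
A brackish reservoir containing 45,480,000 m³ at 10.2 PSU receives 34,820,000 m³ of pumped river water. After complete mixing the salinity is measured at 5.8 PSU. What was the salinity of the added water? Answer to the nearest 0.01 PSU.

Salt balance: 45,480,000×10.2 + 34,820,000×S = 80,300,000×5.8
463,896,000 + 34,820,000·S = 465,740,000
S = (465,740,000 − 463,896,000) / 34,820,000 = 0.053 PSU

0.05 PSU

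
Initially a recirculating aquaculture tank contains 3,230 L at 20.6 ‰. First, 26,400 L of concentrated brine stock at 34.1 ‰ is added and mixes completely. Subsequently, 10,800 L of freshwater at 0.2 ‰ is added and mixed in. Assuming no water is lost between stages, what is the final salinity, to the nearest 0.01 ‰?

23.97 ‰

Weighted by volume,
Initial salt = 3,230×20.6 = 66,538
After stage 1: salt = 66,538 + 26,400×34.1 = 966,778; volume = 29,630 L; S = 32.628 ‰
After stage 2: salt = 966,778 + 10,800×0.2 = 968,938; volume = 40,430 L
S = 968,938 / 40,430 = 23.9658 ‰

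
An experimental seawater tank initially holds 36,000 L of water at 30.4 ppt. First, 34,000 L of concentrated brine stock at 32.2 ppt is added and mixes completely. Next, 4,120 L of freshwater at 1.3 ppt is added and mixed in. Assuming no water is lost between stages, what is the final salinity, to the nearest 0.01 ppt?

29.61 ppt

Mass of salt is conserved:
Initial salt = 36,000×30.4 = 1,094,400
After stage 1: salt = 1,094,400 + 34,000×32.2 = 2,189,200; volume = 70,000 L; S = 31.274 ppt
After stage 2: salt = 2,189,200 + 4,120×1.3 = 2,194,556; volume = 74,120 L
S = 2,194,556 / 74,120 = 29.6081 ppt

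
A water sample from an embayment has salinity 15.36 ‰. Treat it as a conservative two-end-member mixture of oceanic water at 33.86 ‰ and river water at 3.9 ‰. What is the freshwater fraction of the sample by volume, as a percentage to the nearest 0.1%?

61.7%

Let f be the freshwater fraction. Salt balance per unit volume:
f×3.9 + (1−f)×33.86 = 15.36
f = (33.86 − 15.36) / (33.86 − 3.9) = 18.5/29.96 = 0.6175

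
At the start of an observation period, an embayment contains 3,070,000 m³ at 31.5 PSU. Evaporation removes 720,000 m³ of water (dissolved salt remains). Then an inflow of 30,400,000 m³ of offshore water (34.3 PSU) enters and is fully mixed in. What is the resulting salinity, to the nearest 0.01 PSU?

After evaporation: salt = 3,070,000×31.5 = 96,705,000; volume = 3,070,000 − 720,000 = 2,350,000 m³
After mixing: salt = 96,705,000 + 30,400,000×34.3 = 1,139,425,000; volume = 2,350,000 + 30,400,000 = 32,750,000 m³
S = 1,139,425,000 / 32,750,000 = 34.7916 PSU

34.79 PSU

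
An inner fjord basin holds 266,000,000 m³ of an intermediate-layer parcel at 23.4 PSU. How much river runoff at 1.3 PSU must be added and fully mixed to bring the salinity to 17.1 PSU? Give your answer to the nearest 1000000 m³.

Salt balance: 266,000,000×23.4 + V×1.3 = (266,000,000+V)×17.1
6,224,400,000 + 1.3V = 4,548,600,000 + 17.1V
1,675,800,000 = 15.8V
V = 106,063,291.14 m³

106000000 m³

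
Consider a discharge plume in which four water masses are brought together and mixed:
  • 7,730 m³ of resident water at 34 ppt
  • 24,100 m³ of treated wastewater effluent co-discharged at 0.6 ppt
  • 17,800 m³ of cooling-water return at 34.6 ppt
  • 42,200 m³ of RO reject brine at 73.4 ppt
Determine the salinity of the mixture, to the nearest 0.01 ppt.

Conserving salt mass:
salt = 7,730×34 + 24,100×0.6 + 17,800×34.6 + 42,200×73.4 = 262,820 + 14,460 + 615,880 + 3,097,480 = 3,990,640
volume = 7,730 + 24,100 + 17,800 + 42,200 = 91,830 m³
S = 3,990,640 / 91,830 = 43.4568 ppt

43.46 ppt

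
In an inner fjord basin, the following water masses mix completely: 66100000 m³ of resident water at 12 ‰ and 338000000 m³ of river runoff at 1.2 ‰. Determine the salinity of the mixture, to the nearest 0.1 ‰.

Mass of salt is conserved:
salt = 66,100,000×12 + 338,000,000×1.2 = 793,200,000 + 405,600,000 = 1,198,800,000
volume = 66,100,000 + 338,000,000 = 404,100,000 m³
S = 1,198,800,000 / 404,100,000 = 2.967 ‰

3.0 ‰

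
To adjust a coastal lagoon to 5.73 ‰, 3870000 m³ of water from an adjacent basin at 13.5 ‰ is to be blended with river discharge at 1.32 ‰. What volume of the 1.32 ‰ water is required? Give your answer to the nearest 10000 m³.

6820000 m³

Salt balance: 3,870,000×13.5 + V×1.32 = (3,870,000+V)×5.73
52,245,000 + 1.32V = 22,175,100 + 5.73V
30,069,900 = 4.41V
V = 6,818,571.43 m³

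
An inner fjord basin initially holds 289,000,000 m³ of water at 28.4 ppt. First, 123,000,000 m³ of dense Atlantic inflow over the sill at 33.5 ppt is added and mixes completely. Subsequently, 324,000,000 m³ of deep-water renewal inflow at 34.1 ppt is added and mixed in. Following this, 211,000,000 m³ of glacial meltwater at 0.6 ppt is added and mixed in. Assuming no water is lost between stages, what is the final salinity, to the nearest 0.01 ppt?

24.82 ppt

Weighted by volume,
Initial salt = 289,000,000×28.4 = 8,207,600,000
After stage 1: salt = 8,207,600,000 + 123,000,000×33.5 = 12,328,100,000; volume = 412,000,000 m³; S = 29.923 ppt
After stage 2: salt = 12,328,100,000 + 324,000,000×34.1 = 23,376,500,000; volume = 736,000,000 m³; S = 31.762 ppt
After stage 3: salt = 23,376,500,000 + 211,000,000×0.6 = 23,503,100,000; volume = 947,000,000 m³
S = 23,503,100,000 / 947,000,000 = 24.8185 ppt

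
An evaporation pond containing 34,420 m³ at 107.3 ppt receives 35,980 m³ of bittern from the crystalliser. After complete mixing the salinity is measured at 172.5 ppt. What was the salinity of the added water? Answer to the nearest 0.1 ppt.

234.9 ppt

Salt balance: 34,420×107.3 + 35,980×S = 70,400×172.5
3,693,266 + 35,980·S = 12,144,000
S = (12,144,000 − 3,693,266) / 35,980 = 234.8731 ppt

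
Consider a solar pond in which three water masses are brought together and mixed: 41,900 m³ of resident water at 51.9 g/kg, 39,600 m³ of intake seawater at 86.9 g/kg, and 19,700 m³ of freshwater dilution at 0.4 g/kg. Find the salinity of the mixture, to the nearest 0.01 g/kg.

By conservation of dissolved salt,
salt = 41,900×51.9 + 39,600×86.9 + 19,700×0.4 = 2,174,610 + 3,441,240 + 7,880 = 5,623,730
volume = 41,900 + 39,600 + 19,700 = 101,200 m³
S = 5,623,730 / 101,200 = 55.5705 g/kg

55.57 g/kg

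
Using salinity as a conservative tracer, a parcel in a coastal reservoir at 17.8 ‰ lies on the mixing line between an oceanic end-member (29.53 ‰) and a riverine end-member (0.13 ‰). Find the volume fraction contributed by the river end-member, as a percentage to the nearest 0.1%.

39.9%

Let f be the freshwater fraction. Salt balance per unit volume:
f×0.13 + (1−f)×29.53 = 17.8
f = (29.53 − 17.8) / (29.53 − 0.13) = 11.73/29.4 = 0.399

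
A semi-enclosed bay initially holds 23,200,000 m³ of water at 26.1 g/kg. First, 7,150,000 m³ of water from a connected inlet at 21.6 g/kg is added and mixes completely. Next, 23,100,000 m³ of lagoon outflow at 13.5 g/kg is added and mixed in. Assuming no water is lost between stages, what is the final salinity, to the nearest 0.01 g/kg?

20.05 g/kg

Mass of salt is conserved:
Initial salt = 23,200,000×26.1 = 605,520,000
After stage 1: salt = 605,520,000 + 7,150,000×21.6 = 759,960,000; volume = 30,350,000 m³; S = 25.04 g/kg
After stage 2: salt = 759,960,000 + 23,100,000×13.5 = 1,071,810,000; volume = 53,450,000 m³
S = 1,071,810,000 / 53,450,000 = 20.0526 g/kg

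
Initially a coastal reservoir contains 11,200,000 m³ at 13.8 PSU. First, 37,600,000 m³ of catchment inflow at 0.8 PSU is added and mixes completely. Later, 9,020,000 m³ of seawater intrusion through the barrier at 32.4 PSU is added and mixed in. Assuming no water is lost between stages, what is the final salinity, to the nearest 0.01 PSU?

8.25 PSU

Total salt / total volume:
Initial salt = 11,200,000×13.8 = 154,560,000
After stage 1: salt = 154,560,000 + 37,600,000×0.8 = 184,640,000; volume = 48,800,000 m³; S = 3.784 PSU
After stage 2: salt = 184,640,000 + 9,020,000×32.4 = 476,888,000; volume = 57,820,000 m³
S = 476,888,000 / 57,820,000 = 8.2478 PSU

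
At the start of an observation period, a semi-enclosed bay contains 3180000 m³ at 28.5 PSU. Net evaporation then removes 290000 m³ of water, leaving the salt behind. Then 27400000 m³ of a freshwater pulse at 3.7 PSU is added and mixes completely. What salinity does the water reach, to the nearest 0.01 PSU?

6.34 PSU

After evaporation: salt = 3,180,000×28.5 = 90,630,000; volume = 3,180,000 − 290,000 = 2,890,000 m³
After mixing: salt = 90,630,000 + 27,400,000×3.7 = 192,010,000; volume = 2,890,000 + 27,400,000 = 30,290,000 m³
S = 192,010,000 / 30,290,000 = 6.3391 PSU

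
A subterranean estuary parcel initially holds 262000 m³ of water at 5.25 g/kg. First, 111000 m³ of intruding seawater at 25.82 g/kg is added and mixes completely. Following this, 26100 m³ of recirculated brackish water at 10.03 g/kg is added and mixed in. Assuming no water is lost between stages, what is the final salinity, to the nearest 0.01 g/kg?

11.28 g/kg

Weighted by volume,
Initial salt = 262,000×5.25 = 1,375,500
After stage 1: salt = 1,375,500 + 111,000×25.82 = 4,241,520; volume = 373,000 m³; S = 11.371 g/kg
After stage 2: salt = 4,241,520 + 26,100×10.03 = 4,503,303; volume = 399,100 m³
S = 4,503,303 / 399,100 = 11.2836 g/kg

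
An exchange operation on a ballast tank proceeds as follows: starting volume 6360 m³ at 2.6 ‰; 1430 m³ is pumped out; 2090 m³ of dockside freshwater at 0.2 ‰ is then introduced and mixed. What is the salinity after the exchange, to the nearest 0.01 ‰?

1.89 ‰

Remaining after removal: 4,930 m³ at 2.6 ‰ (salt = 12,818)
After addition: salt = 12,818 + 2,090×0.2 = 13,236; volume = 7,020 m³
S = 13,236 / 7,020 = 1.8855 ‰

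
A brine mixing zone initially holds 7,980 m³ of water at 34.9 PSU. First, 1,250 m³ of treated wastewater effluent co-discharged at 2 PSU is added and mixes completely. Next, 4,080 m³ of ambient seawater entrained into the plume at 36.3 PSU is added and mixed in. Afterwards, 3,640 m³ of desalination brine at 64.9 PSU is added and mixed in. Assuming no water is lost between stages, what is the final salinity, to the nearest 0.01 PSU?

39.25 PSU

Mass of salt is conserved:
Initial salt = 7,980×34.9 = 278,502
After stage 1: salt = 278,502 + 1,250×2 = 281,002; volume = 9,230 m³; S = 30.444 PSU
After stage 2: salt = 281,002 + 4,080×36.3 = 429,106; volume = 13,310 m³; S = 32.239 PSU
After stage 3: salt = 429,106 + 3,640×64.9 = 665,342; volume = 16,950 m³
S = 665,342 / 16,950 = 39.2532 PSU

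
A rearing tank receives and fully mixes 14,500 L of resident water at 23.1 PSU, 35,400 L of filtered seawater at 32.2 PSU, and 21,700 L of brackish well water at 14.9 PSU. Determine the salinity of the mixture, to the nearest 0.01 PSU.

Total salt / total volume:
salt = 14,500×23.1 + 35,400×32.2 + 21,700×14.9 = 334,950 + 1,139,880 + 323,330 = 1,798,160
volume = 14,500 + 35,400 + 21,700 = 71,600 L
S = 1,798,160 / 71,600 = 25.114 PSU

25.11 PSU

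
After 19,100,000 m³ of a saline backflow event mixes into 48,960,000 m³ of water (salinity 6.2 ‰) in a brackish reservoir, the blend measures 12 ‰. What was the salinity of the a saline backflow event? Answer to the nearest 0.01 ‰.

26.87 ‰

Salt balance: 48,960,000×6.2 + 19,100,000×S = 68,060,000×12
303,552,000 + 19,100,000·S = 816,720,000
S = (816,720,000 − 303,552,000) / 19,100,000 = 26.8674 ‰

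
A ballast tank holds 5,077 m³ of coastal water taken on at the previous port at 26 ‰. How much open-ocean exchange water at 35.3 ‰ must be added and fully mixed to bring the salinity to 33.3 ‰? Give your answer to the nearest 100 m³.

18500 m³

Salt balance: 5,077×26 + V×35.3 = (5,077+V)×33.3
132,002 + 35.3V = 169,064.1 + 33.3V
37,062.1 = 2V
V = 18,531.05 m³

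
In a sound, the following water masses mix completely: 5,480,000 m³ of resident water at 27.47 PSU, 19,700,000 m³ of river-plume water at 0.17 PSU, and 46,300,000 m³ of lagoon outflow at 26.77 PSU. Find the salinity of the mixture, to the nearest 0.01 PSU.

Weighted by volume,
salt = 5,480,000×27.47 + 19,700,000×0.17 + 46,300,000×26.77 = 150,535,600 + 3,349,000 + 1,239,451,000 = 1,393,335,600
volume = 5,480,000 + 19,700,000 + 46,300,000 = 71,480,000 m³
S = 1,393,335,600 / 71,480,000 = 19.4927 PSU

19.49 PSU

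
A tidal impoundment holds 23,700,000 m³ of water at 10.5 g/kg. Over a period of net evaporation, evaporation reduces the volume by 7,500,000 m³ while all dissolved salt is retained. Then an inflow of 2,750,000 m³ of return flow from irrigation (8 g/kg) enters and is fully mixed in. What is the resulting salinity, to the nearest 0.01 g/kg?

14.29 g/kg

After evaporation: salt = 23,700,000×10.5 = 248,850,000; volume = 23,700,000 − 7,500,000 = 16,200,000 m³
After mixing: salt = 248,850,000 + 2,750,000×8 = 270,850,000; volume = 16,200,000 + 2,750,000 = 18,950,000 m³
S = 270,850,000 / 18,950,000 = 14.2929 g/kg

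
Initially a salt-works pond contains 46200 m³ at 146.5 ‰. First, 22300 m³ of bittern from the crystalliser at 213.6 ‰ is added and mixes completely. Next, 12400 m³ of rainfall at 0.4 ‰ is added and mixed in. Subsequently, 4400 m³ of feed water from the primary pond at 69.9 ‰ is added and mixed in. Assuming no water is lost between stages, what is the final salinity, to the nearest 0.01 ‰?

138.85 ‰

Mass of salt is conserved:
Initial salt = 46,200×146.5 = 6,768,300
After stage 1: salt = 6,768,300 + 22,300×213.6 = 11,531,580; volume = 68,500 m³; S = 168.344 ‰
After stage 2: salt = 11,531,580 + 12,400×0.4 = 11,536,540; volume = 80,900 m³; S = 142.602 ‰
After stage 3: salt = 11,536,540 + 4,400×69.9 = 11,844,100; volume = 85,300 m³
S = 11,844,100 / 85,300 = 138.8523 ‰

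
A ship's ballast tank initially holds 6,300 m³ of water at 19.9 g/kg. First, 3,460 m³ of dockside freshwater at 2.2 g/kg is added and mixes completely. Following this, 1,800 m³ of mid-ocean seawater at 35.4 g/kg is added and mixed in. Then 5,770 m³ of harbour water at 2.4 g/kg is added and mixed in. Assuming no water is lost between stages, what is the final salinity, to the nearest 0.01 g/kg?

12.15 g/kg

Salt balance:
Initial salt = 6,300×19.9 = 125,370
After stage 1: salt = 125,370 + 3,460×2.2 = 132,982; volume = 9,760 m³; S = 13.625 g/kg
After stage 2: salt = 132,982 + 1,800×35.4 = 196,702; volume = 11,560 m³; S = 17.016 g/kg
After stage 3: salt = 196,702 + 5,770×2.4 = 210,550; volume = 17,330 m³
S = 210,550 / 17,330 = 12.1495 g/kg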